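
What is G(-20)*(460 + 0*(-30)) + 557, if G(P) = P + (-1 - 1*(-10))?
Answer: -4503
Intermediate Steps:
G(P) = 9 + P (G(P) = P + (-1 + 10) = P + 9 = 9 + P)
G(-20)*(460 + 0*(-30)) + 557 = (9 - 20)*(460 + 0*(-30)) + 557 = -11*(460 + 0) + 557 = -11*460 + 557 = -5060 + 557 = -4503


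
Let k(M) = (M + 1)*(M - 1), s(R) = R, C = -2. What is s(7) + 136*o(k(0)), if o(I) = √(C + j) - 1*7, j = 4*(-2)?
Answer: -945 + 136*I*√10 ≈ -945.0 + 430.07*I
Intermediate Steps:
j = -8
k(M) = (1 + M)*(-1 + M)
o(I) = -7 + I*√10 (o(I) = √(-2 - 8) - 1*7 = √(-10) - 7 = I*√10 - 7 = -7 + I*√10)
s(7) + 136*o(k(0)) = 7 + 136*(-7 + I*√10) = 7 + (-952 + 136*I*√10) = -945 + 136*I*√10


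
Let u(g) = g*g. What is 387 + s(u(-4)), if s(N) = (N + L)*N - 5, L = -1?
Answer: 622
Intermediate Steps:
u(g) = g²
s(N) = -5 + N*(-1 + N) (s(N) = (N - 1)*N - 5 = (-1 + N)*N - 5 = N*(-1 + N) - 5 = -5 + N*(-1 + N))
387 + s(u(-4)) = 387 + (-5 + ((-4)²)² - 1*(-4)²) = 387 + (-5 + 16² - 1*16) = 387 + (-5 + 256 - 16) = 387 + 235 = 622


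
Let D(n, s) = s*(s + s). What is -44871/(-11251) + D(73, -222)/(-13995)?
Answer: -53446547/17495305 ≈ -3.0549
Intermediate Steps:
D(n, s) = 2*s² (D(n, s) = s*(2*s) = 2*s²)
-44871/(-11251) + D(73, -222)/(-13995) = -44871/(-11251) + (2*(-222)²)/(-13995) = -44871*(-1/11251) + (2*49284)*(-1/13995) = 44871/11251 + 98568*(-1/13995) = 44871/11251 - 10952/1555 = -53446547/17495305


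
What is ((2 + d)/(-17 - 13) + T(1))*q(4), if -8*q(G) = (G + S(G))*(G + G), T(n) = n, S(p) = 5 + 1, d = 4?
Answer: -8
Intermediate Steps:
S(p) = 6
q(G) = -G*(6 + G)/4 (q(G) = -(G + 6)*(G + G)/8 = -(6 + G)*2*G/8 = -G*(6 + G)/4)
((2 + d)/(-17 - 13) + T(1))*q(4) = ((2 + 4)/(-17 - 13) + 1)*(-¼*4*(6 + 4)) = (6/(-30) + 1)*(-¼*4*10) = (6*(-1/30) + 1)*(-10) = (-⅕ + 1)*(-10) = (⅘)*(-10) = -8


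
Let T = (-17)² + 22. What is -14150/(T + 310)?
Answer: -14150/621 ≈ -22.786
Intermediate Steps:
T = 311 (T = 289 + 22 = 311)
-14150/(T + 310) = -14150/(311 + 310) = -14150/621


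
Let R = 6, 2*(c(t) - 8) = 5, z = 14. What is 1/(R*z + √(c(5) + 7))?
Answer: 24/2011 - √70/14077 ≈ 0.011340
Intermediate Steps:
c(t) = 21/2 (c(t) = 8 + (½)*5 = 8 + 5/2 = 21/2)
1/(R*z + √(c(5) + 7)) = 1/(6*14 + √(21/2 + 7)) = 1/(84 + √(35/2)) = 1/(84 + √70/2)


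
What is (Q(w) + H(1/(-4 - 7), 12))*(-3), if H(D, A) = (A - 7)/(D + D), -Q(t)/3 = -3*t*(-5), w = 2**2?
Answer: 1245/2 ≈ 622.50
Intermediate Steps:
w = 4
Q(t) = -45*t (Q(t) = -3*(-3*t)*(-5) = -45*t)
H(D, A) = (-7 + A)/(2*D) (H(D, A) = (-7 + A)/((2*D)) = (-7 + A)*(1/(2*D)) = (-7 + A)/(2*D))
(Q(w) + H(1/(-4 - 7), 12))*(-3) = (-45*4 + (-7 + 12)/(2*(1/(-4 - 7))))*(-3) = (-180 + (1/2)*5/1/(-11))*(-3) = (-180 + (1/2)*5/(-1/11))*(-3) = (-180 + (1/2)*(-11)*5)*(-3) = (-180 - 55/2)*(-3) = -415/2*(-3) = 1245/2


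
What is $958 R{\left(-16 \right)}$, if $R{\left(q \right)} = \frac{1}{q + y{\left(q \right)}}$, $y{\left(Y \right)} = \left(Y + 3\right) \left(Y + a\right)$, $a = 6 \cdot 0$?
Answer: $\frac{479}{96} \approx 4.9896$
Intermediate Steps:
$a = 0$
$y{\left(Y \right)} = Y \left(3 + Y\right)$ ($y{\left(Y \right)} = \left(Y + 3\right) \left(Y + 0\right) = \left(3 + Y\right) Y = Y \left(3 + Y\right)$)
$R{\left(q \right)} = \frac{1}{q + q \left(3 + q\right)}$
$958 R{\left(-16 \right)} = 958 \frac{1}{\left(-16\right) \left(4 - 16\right)} = 958 \left(- \frac{1}{16 \left(-12\right)}\right) = 958 \left(\left(- \frac{1}{16}\right) \left(- \frac{1}{12}\right)\right) = 958 \cdot \frac{1}{192} = \frac{479}{96}$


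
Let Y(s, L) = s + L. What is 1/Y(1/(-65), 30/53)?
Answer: 3445/1897 ≈ 1.8160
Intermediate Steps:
Y(s, L) = L + s
1/Y(1/(-65), 30/53) = 1/(30/53 + 1/(-65)) = 1/(30*(1/53) - 1/65) = 1/(30/53 - 1/65) = 1/(1897/3445) = 3445/1897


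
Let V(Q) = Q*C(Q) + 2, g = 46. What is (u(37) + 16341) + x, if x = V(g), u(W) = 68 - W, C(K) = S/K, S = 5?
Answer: 16379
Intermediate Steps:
C(K) = 5/K
V(Q) = 7 (V(Q) = Q*(5/Q) + 2 = 5 + 2 = 7)
x = 7
(u(37) + 16341) + x = ((68 - 1*37) + 16341) + 7 = ((68 - 37) + 16341) + 7 = (31 + 16341) + 7 = 16372 + 7 = 16379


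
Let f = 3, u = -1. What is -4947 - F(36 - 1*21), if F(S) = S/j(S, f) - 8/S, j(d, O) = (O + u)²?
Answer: -297013/60 ≈ -4950.2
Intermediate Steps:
j(d, O) = (-1 + O)² (j(d, O) = (O - 1)² = (-1 + O)²)
F(S) = -8/S + S/4 (F(S) = S/((-1 + 3)²) - 8/S = S/(2²) - 8/S = S/4 - 8/S = -8/S + S/4)
-4947 - F(36 - 1*21) = -4947 - (-8/(36 - 1*21) + (36 - 1*21)/4) = -4947 - (-8/(36 - 21) + (36 - 21)/4) = -4947 - (-8/15 + (¼)*15) = -4947 - (-8*1/15 + 15/4) = -4947 - (-8/15 + 15/4) = -4947 - 1*193/60 = -4947 - 193/60 = -297013/60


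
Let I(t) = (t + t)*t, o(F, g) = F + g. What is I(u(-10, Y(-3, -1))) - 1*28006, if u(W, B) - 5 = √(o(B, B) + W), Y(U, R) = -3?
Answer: -27988 + 80*I ≈ -27988.0 + 80.0*I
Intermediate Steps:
u(W, B) = 5 + √(W + 2*B) (u(W, B) = 5 + √((B + B) + W) = 5 + √(2*B + W) = 5 + √(W + 2*B))
I(t) = 2*t² (I(t) = (2*t)*t = 2*t²)
I(u(-10, Y(-3, -1))) - 1*28006 = 2*(5 + √(-10 + 2*(-3)))² - 1*28006 = 2*(5 + √(-10 - 6))² - 28006 = 2*(5 + √(-16))² - 28006 = 2*(5 + 4*I)² - 28006 = -28006 + 2*(5 + 4*I)²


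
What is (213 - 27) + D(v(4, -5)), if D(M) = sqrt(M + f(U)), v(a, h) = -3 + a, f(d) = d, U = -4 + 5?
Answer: 186 + sqrt(2) ≈ 187.41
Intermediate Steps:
U = 1
D(M) = sqrt(1 + M) (D(M) = sqrt(M + 1) = sqrt(1 + M))
(213 - 27) + D(v(4, -5)) = (213 - 27) + sqrt(1 + (-3 + 4)) = 186 + sqrt(1 + 1) = 186 + sqrt(2)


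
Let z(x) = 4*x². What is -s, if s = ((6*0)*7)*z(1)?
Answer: 0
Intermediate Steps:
s = 0 (s = ((6*0)*7)*(4*1²) = (0*7)*(4*1) = 0*4 = 0)
-s = -1*0 = 0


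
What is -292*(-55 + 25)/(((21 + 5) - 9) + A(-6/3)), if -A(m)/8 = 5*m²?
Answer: -8760/143 ≈ -61.259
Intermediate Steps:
A(m) = -40*m²
-292*(-55 + 25)/(((21 + 5) - 9) + A(-6/3)) = -292*(-55 + 25)/(((21 + 5) - 9) - 40*(-6/3)²) = -(-8760)/((26 - 9) - 40*(-6*⅓)²) = -(-8760)/(17 - 40*(-2)²) = -(-8760)/(17 - 40*4) = -(-8760)/(17 - 160) = -(-8760)/(-143) = -(-8760)*(-1)/143 = -292*30/143 = -8760/143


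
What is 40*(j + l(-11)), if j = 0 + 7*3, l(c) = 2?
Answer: 920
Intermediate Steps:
j = 21 (j = 0 + 21 = 21)
40*(j + l(-11)) = 40*(21 + 2) = 40*23 = 920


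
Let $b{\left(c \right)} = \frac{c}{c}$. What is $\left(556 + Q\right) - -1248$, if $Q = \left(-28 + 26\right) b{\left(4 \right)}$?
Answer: $1802$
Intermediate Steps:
$b{\left(c \right)} = 1$
$Q = -2$ ($Q = \left(-28 + 26\right) 1 = \left(-2\right) 1 = -2$)
$\left(556 + Q\right) - -1248 = \left(556 - 2\right) - -1248 = 554 + 1248 = 1802$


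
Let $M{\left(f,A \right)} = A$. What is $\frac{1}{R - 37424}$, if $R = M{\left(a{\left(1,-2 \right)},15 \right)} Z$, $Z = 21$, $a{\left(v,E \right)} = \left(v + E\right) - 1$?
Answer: $- \frac{1}{37109} \approx -2.6948 \cdot 10^{-5}$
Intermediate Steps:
$a{\left(v,E \right)} = -1 + E + v$ ($a{\left(v,E \right)} = \left(E + v\right) - 1 = -1 + E + v$)
$R = 315$ ($R = 15 \cdot 21 = 315$)
$\frac{1}{R - 37424} = \frac{1}{315 - 37424} = \frac{1}{-37109} = - \frac{1}{37109}$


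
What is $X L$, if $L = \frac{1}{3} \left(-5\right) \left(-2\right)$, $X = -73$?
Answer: $- \frac{730}{3} \approx -243.33$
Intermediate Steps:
$L = \frac{10}{3}$ ($L = \frac{1}{3} \left(-5\right) \left(-2\right) = \left(- \frac{5}{3}\right) \left(-2\right) = \frac{10}{3} \approx 3.3333$)
$X L = \left(-73\right) \frac{10}{3} = - \frac{730}{3}$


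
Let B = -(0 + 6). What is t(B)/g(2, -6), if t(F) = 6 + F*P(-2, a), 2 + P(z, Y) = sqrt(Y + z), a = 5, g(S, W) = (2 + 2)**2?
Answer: 9/8 - 3*sqrt(3)/8 ≈ 0.47548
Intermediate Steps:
g(S, W) = 16 (g(S, W) = 4**2 = 16)
P(z, Y) = -2 + sqrt(Y + z)
B = -6 (B = -1*6 = -6)
t(F) = 6 + F*(-2 + sqrt(3)) (t(F) = 6 + F*(-2 + sqrt(5 - 2)) = 6 + F*(-2 + sqrt(3)))
t(B)/g(2, -6) = (6 - 1*(-6)*(2 - sqrt(3)))/16 = (6 + (12 - 6*sqrt(3)))*(1/16) = (18 - 6*sqrt(3))*(1/16) = 9/8 - 3*sqrt(3)/8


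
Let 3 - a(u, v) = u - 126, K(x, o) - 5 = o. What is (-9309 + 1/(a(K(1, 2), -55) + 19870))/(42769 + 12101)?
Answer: -186105527/1096961040 ≈ -0.16966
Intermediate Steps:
K(x, o) = 5 + o
a(u, v) = 129 - u (a(u, v) = 3 - (u - 126) = 3 - (-126 + u) = 3 + (126 - u) = 129 - u)
(-9309 + 1/(a(K(1, 2), -55) + 19870))/(42769 + 12101) = (-9309 + 1/((129 - (5 + 2)) + 19870))/(42769 + 12101) = (-9309 + 1/((129 - 1*7) + 19870))/54870 = (-9309 + 1/((129 - 7) + 19870))*(1/54870) = (-9309 + 1/(122 + 19870))*(1/54870) = (-9309 + 1/19992)*(1/54870) = -186105527/19992*1/54870 = -186105527/1096961040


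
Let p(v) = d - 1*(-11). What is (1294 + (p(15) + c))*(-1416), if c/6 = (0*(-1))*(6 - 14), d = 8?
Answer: -1859208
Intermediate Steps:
p(v) = 19 (p(v) = 8 - 1*(-11) = 8 + 11 = 19)
c = 0 (c = 6*((0*(-1))*(6 - 14)) = 6*(0*(-8)) = 6*0 = 0)
(1294 + (p(15) + c))*(-1416) = (1294 + (19 + 0))*(-1416) = (1294 + 19)*(-1416) = 1313*(-1416) = -1859208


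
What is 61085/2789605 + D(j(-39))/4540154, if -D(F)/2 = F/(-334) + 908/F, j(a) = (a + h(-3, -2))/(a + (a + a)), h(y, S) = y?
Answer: 1883925329330/90646905512631 ≈ 0.020783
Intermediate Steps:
j(a) = (-3 + a)/(3*a) (j(a) = (a - 3)/(a + (a + a)) = (-3 + a)/(a + 2*a) = (-3 + a)/((3*a)) = (-3 + a)*(1/(3*a)) = (-3 + a)/(3*a))
D(F) = -1816/F + F/167 (D(F) = -2*(F/(-334) + 908/F) = -2*(F*(-1/334) + 908/F) = -2*(-F/334 + 908/F) = -2*(908/F - F/334) = -1816/F + F/167)
61085/2789605 + D(j(-39))/4540154 = 61085/2789605 + (-1816*(-117/(-3 - 39)) + ((⅓)*(-3 - 39)/(-39))/167)/4540154 = 61085*(1/2789605) + (-1816/((⅓)*(-1/39)*(-42)) + ((⅓)*(-1/39)*(-42))/167)*(1/4540154) = 12217/557921 + (-1816/14/39 + (1/167)*(14/39))*(1/4540154) = 12217/557921 + (-1816*39/14 + 14/6513)*(1/4540154) = 12217/557921 + (-35412/7 + 14/6513)*(1/4540154) = 12217/557921 - 230638258/45591*1/4540154 = 12217/557921 - 115319129/103495080507 = 1883925329330/90646905512631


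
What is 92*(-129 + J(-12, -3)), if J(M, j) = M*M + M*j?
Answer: 4692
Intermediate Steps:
J(M, j) = M² + M*j
92*(-129 + J(-12, -3)) = 92*(-129 - 12*(-12 - 3)) = 92*(-129 - 12*(-15)) = 92*(-129 + 180) = 92*51 = 4692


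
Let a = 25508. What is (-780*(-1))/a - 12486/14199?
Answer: -25618139/30182341 ≈ -0.84878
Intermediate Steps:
(-780*(-1))/a - 12486/14199 = -780*(-1)/25508 - 12486/14199 = 780*(1/25508) - 12486*1/14199 = 195/6377 - 4162/4733 = -25618139/30182341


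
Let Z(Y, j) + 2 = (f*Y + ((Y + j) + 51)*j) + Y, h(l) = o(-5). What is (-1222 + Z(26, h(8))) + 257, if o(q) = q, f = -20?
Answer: -1821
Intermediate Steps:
h(l) = -5
Z(Y, j) = -2 - 19*Y + j*(51 + Y + j) (Z(Y, j) = -2 + ((-20*Y + ((Y + j) + 51)*j) + Y) = -2 + ((-20*Y + (51 + Y + j)*j) + Y) = -2 + ((-20*Y + j*(51 + Y + j)) + Y) = -2 + (-19*Y + j*(51 + Y + j)) = -2 - 19*Y + j*(51 + Y + j))
(-1222 + Z(26, h(8))) + 257 = (-1222 + (-2 + (-5)**2 - 19*26 + 51*(-5) + 26*(-5))) + 257 = (-1222 + (-2 + 25 - 494 - 255 - 130)) + 257 = (-1222 - 856) + 257 = -2078 + 257 = -1821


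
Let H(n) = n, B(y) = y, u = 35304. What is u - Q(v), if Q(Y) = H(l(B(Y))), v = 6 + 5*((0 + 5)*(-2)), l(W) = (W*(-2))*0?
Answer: 35304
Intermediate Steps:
l(W) = 0 (l(W) = -2*W*0 = 0)
v = -44 (v = 6 + 5*(5*(-2)) = 6 + 5*(-10) = 6 - 50 = -44)
Q(Y) = 0
u - Q(v) = 35304 - 1*0 = 35304 + 0 = 35304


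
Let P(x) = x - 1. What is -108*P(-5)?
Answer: 648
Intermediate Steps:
P(x) = -1 + x
-108*P(-5) = -108*(-1 - 5) = -108*(-6) = 648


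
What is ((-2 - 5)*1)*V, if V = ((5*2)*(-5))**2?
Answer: -17500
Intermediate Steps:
V = 2500 (V = (10*(-5))**2 = (-50)**2 = 2500)
((-2 - 5)*1)*V = ((-2 - 5)*1)*2500 = -7*1*2500 = -7*2500 = -17500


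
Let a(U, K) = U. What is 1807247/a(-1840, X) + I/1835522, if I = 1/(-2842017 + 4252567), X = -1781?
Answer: -233956758914115093/238196791253200 ≈ -982.20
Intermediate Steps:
I = 1/1410550 ≈ 7.0894e-7
1807247/a(-1840, X) + I/1835522 = 1807247/(-1840) + (1/1410550)/1835522 = 1807247*(-1/1840) + (1/1410550)*(1/1835522) = -1807247/1840 + 1/2589095557100 = -233956758914115093/238196791253200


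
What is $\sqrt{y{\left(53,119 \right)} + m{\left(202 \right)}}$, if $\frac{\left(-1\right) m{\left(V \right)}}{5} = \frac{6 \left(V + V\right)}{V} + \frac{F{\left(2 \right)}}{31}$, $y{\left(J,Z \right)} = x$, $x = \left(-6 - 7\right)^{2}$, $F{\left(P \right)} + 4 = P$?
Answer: $\frac{\sqrt{105059}}{31} \approx 10.456$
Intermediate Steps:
$F{\left(P \right)} = -4 + P$
$x = 169$ ($x = \left(-6 - 7\right)^{2} = \left(-13\right)^{2} = 169$)
$y{\left(J,Z \right)} = 169$
$m{\left(V \right)} = - \frac{1850}{31}$ ($m{\left(V \right)} = - 5 \left(\frac{6 \left(V + V\right)}{V} + \frac{-4 + 2}{31}\right) = - 5 \left(\frac{6 \cdot 2 V}{V} - \frac{2}{31}\right) = - 5 \left(\frac{12 V}{V} - \frac{2}{31}\right) = - 5 \left(12 - \frac{2}{31}\right) = \left(-5\right) \frac{370}{31} = - \frac{1850}{31}$)
$\sqrt{y{\left(53,119 \right)} + m{\left(202 \right)}} = \sqrt{169 - \frac{1850}{31}} = \sqrt{\frac{3389}{31}} = \frac{\sqrt{105059}}{31}$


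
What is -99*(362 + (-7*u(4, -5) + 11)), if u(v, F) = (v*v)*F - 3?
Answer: -94446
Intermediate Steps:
u(v, F) = -3 + F*v² (u(v, F) = v²*F - 3 = F*v² - 3 = -3 + F*v²)
-99*(362 + (-7*u(4, -5) + 11)) = -99*(362 + (-7*(-3 - 5*4²) + 11)) = -99*(362 + (-7*(-3 - 5*16) + 11)) = -99*(362 + (-7*(-3 - 80) + 11)) = -99*(362 + (-7*(-83) + 11)) = -99*(362 + (581 + 11)) = -99*(362 + 592) = -99*954 = -94446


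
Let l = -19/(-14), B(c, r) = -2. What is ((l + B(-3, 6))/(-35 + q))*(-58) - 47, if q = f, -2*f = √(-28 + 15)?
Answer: (-329*√13 + 23552*I)/(7*(√13 - 70*I)) ≈ -48.063 + 0.054726*I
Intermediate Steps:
f = -I*√13/2 (f = -√(-28 + 15)/2 = -I*√13/2 ≈ -1.8028*I)
l = 19/14 (l = -19*(-1/14) = 19/14 ≈ 1.3571)
q = -I*√13/2 ≈ -1.8028*I
((l + B(-3, 6))/(-35 + q))*(-58) - 47 = ((19/14 - 2)/(-35 - I*√13/2))*(-58) - 47 = -9/(14*(-35 - I*√13/2))*(-58) - 47 = 261/(7*(-35 - I*√13/2)) - 47 = -47 + 261/(7*(-35 - I*√13/2))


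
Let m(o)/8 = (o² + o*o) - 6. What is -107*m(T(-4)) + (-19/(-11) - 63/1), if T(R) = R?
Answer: -245490/11 ≈ -22317.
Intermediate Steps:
m(o) = -48 + 16*o² (m(o) = 8*((o² + o*o) - 6) = 8*((o² + o²) - 6) = 8*(2*o² - 6) = 8*(-6 + 2*o²) = -48 + 16*o²)
-107*m(T(-4)) + (-19/(-11) - 63/1) = -107*(-48 + 16*(-4)²) + (-19/(-11) - 63/1) = -107*(-48 + 16*16) + (-19*(-1/11) - 63*1) = -107*(-48 + 256) + (19/11 - 63) = -107*208 - 674/11 = -22256 - 674/11 = -245490/11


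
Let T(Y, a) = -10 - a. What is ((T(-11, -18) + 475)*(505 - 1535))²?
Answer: 247496300100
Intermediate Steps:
((T(-11, -18) + 475)*(505 - 1535))² = (((-10 - 1*(-18)) + 475)*(505 - 1535))² = (((-10 + 18) + 475)*(-1030))² = ((8 + 475)*(-1030))² = (483*(-1030))² = (-497490)² = 247496300100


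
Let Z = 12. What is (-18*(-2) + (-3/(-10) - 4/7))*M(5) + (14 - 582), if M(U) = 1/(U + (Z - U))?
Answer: -474619/840 ≈ -565.02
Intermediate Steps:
M(U) = 1/12 (M(U) = 1/(U + (12 - U)) = 1/12)
(-18*(-2) + (-3/(-10) - 4/7))*M(5) + (14 - 582) = (-18*(-2) + (-3/(-10) - 4/7))*(1/12) + (14 - 582) = (36 + (-3*(-⅒) - 4*⅐))*(1/12) - 568 = (36 + (3/10 - 4/7))*(1/12) - 568 = (36 - 19/70)*(1/12) - 568 = (2501/70)*(1/12) - 568 = 2501/840 - 568 = -474619/840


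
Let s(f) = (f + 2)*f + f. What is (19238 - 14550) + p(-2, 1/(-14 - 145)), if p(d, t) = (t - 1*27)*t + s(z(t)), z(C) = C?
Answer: 118521146/25281 ≈ 4688.1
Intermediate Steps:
s(f) = f + f*(2 + f) (s(f) = (2 + f)*f + f = f*(2 + f) + f = f + f*(2 + f))
p(d, t) = t*(-27 + t) + t*(3 + t) (p(d, t) = (t - 1*27)*t + t*(3 + t) = (t - 27)*t + t*(3 + t) = (-27 + t)*t + t*(3 + t) = t*(-27 + t) + t*(3 + t))
(19238 - 14550) + p(-2, 1/(-14 - 145)) = (19238 - 14550) + 2*(-12 + 1/(-14 - 145))/(-14 - 145) = 4688 + 2*(-12 + 1/(-159))/(-159) = 4688 + 2*(-1/159)*(-12 - 1/159) = 4688 + 2*(-1/159)*(-1909/159) = 4688 + 3818/25281 = 118521146/25281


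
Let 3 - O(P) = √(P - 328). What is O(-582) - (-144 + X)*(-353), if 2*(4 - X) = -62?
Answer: -38474 - I*√910 ≈ -38474.0 - 30.166*I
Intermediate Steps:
O(P) = 3 - √(-328 + P) (O(P) = 3 - √(P - 328) = 3 - √(-328 + P))
X = 35 (X = 4 - ½*(-62) = 4 + 31 = 35)
O(-582) - (-144 + X)*(-353) = (3 - √(-328 - 582)) - (-144 + 35)*(-353) = (3 - √(-910)) - (-109)*(-353) = (3 - I*√910) - 1*38477 = (3 - I*√910) - 38477 = -38474 - I*√910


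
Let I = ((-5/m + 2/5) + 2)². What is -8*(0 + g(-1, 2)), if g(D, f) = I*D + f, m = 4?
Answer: -271/50 ≈ -5.4200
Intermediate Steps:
I = 529/400 (I = ((-5/4 + 2/5) + 2)² = ((-5*¼ + 2*(⅕)) + 2)² = ((-5/4 + ⅖) + 2)² = (-17/20 + 2)² = (23/20)² = 529/400 ≈ 1.3225)
g(D, f) = f + 529*D/400 (g(D, f) = 529*D/400 + f = f + 529*D/400)
-8*(0 + g(-1, 2)) = -8*(0 + (2 + (529/400)*(-1))) = -8*(0 + (2 - 529/400)) = -8*(0 + 271/400) = -8*271/400 = -271/50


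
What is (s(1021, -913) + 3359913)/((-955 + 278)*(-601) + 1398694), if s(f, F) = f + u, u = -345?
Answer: 3360589/1805571 ≈ 1.8612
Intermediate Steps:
s(f, F) = -345 + f (s(f, F) = f - 345 = -345 + f)
(s(1021, -913) + 3359913)/((-955 + 278)*(-601) + 1398694) = ((-345 + 1021) + 3359913)/((-955 + 278)*(-601) + 1398694) = (676 + 3359913)/(-677*(-601) + 1398694) = 3360589/(406877 + 1398694) = 3360589/1805571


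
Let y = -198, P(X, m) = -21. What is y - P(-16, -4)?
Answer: -177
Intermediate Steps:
y - P(-16, -4) = -198 - 1*(-21) = -198 + 21 = -177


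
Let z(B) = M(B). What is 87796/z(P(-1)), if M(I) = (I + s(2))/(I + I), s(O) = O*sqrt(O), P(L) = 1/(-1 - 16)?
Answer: -175592/2311 - 5970128*sqrt(2)/2311 ≈ -3729.4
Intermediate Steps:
P(L) = -1/17 (P(L) = 1/(-17) = -1/17)
s(O) = O**(3/2)
M(I) = (I + 2*sqrt(2))/(2*I) (M(I) = (I + 2**(3/2))/(I + I) = (I + 2*sqrt(2))/((2*I)) = (I + 2*sqrt(2))*(1/(2*I)) = (I + 2*sqrt(2))/(2*I))
z(B) = (sqrt(2) + B/2)/B
87796/z(P(-1)) = 87796/(((sqrt(2) + (1/2)*(-1/17))/(-1/17))) = 87796/((-17*(sqrt(2) - 1/34))) = 87796/((-17*(-1/34 + sqrt(2)))) = 87796/(1/2 - 17*sqrt(2))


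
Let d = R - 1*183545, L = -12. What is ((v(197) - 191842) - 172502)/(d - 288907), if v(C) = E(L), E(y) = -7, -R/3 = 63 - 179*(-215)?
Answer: 364351/588096 ≈ 0.61954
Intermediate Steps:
R = -115644 (R = -3*(63 - 179*(-215)) = -3*(63 + 38485) = -3*38548 = -115644)
v(C) = -7
d = -299189 (d = -115644 - 1*183545 = -115644 - 183545 = -299189)
((v(197) - 191842) - 172502)/(d - 288907) = ((-7 - 191842) - 172502)/(-299189 - 288907) = (-191849 - 172502)/(-588096) = -364351*(-1/588096) = 364351/588096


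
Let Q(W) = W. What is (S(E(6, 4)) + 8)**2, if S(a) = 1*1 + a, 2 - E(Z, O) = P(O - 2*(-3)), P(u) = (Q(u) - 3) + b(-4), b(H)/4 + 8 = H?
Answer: 2704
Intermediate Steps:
b(H) = -32 + 4*H
P(u) = -51 + u (P(u) = (u - 3) + (-32 + 4*(-4)) = (-3 + u) + (-32 - 16) = (-3 + u) - 48 = -51 + u)
E(Z, O) = 47 - O (E(Z, O) = 2 - (-51 + (O - 2*(-3))) = 2 - (-51 + (O + 6)) = 2 - (-51 + (6 + O)) = 2 - (-45 + O) = 2 + (45 - O) = 47 - O)
S(a) = 1 + a
(S(E(6, 4)) + 8)**2 = ((1 + (47 - 1*4)) + 8)**2 = ((1 + (47 - 4)) + 8)**2 = ((1 + 43) + 8)**2 = (44 + 8)**2 = 52**2 = 2704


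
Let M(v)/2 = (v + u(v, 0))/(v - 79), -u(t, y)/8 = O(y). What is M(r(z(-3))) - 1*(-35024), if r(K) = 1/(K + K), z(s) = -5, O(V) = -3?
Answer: 27703506/791 ≈ 35023.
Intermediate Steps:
u(t, y) = 24 (u(t, y) = -8*(-3) = 24)
r(K) = 1/(2*K)
M(v) = 2*(24 + v)/(-79 + v) (M(v) = 2*((v + 24)/(v - 79)) = 2*((24 + v)/(-79 + v)) = 2*(24 + v)/(-79 + v))
M(r(z(-3))) - 1*(-35024) = 2*(24 + (1/2)/(-5))/(-79 + (1/2)/(-5)) - 1*(-35024) = 2*(24 + (1/2)*(-1/5))/(-79 + (1/2)*(-1/5)) + 35024 = 2*(24 - 1/10)/(-79 - 1/10) + 35024 = 2*(239/10)/(-791/10) + 35024 = 2*(-10/791)*(239/10) + 35024 = -478/791 + 35024 = 27703506/791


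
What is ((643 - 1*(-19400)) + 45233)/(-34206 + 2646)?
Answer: -16319/7890 ≈ -2.0683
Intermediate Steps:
((643 - 1*(-19400)) + 45233)/(-34206 + 2646) = ((643 + 19400) + 45233)/(-31560) = (20043 + 45233)*(-1/31560) = 65276*(-1/31560) = -16319/7890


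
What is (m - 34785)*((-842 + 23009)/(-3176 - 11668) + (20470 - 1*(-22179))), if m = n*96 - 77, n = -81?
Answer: -4498732459297/2474 ≈ -1.8184e+9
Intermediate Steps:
m = -7853 (m = -81*96 - 77 = -7776 - 77 = -7853)
(m - 34785)*((-842 + 23009)/(-3176 - 11668) + (20470 - 1*(-22179))) = (-7853 - 34785)*((-842 + 23009)/(-3176 - 11668) + (20470 - 1*(-22179))) = -42638*(22167/(-14844) + (20470 + 22179)) = -42638*(22167*(-1/14844) + 42649) = -42638*(-7389/4948 + 42649) = -42638*211019863/4948 = -4498732459297/2474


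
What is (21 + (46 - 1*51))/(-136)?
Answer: -2/17 ≈ -0.11765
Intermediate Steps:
(21 + (46 - 1*51))/(-136) = -(21 + (46 - 51))/136 = -(21 - 5)/136 = -1/136*16 = -2/17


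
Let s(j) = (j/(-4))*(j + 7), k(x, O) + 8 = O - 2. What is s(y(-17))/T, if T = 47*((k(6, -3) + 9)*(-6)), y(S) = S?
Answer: -85/2256 ≈ -0.037677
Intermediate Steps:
k(x, O) = -10 + O (k(x, O) = -8 + (O - 2) = -8 + (-2 + O) = -10 + O)
s(j) = -j*(7 + j)/4 (s(j) = (j*(-¼))*(7 + j) = (-j/4)*(7 + j) = -j*(7 + j)/4)
T = 1128 (T = 47*(((-10 - 3) + 9)*(-6)) = 47*((-13 + 9)*(-6)) = 47*(-4*(-6)) = 47*24 = 1128)
s(y(-17))/T = -¼*(-17)*(7 - 17)/1128 = -¼*(-17)*(-10)*(1/1128) = -85/2*1/1128 = -85/2256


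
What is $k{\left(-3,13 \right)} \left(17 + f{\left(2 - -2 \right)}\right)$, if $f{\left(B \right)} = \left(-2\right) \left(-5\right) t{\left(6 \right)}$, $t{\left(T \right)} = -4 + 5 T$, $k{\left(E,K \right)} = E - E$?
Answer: $0$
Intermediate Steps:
$k{\left(E,K \right)} = 0$
$f{\left(B \right)} = 260$ ($f{\left(B \right)} = \left(-2\right) \left(-5\right) \left(-4 + 5 \cdot 6\right) = 10 \left(-4 + 30\right) = 10 \cdot 26 = 260$)
$k{\left(-3,13 \right)} \left(17 + f{\left(2 - -2 \right)}\right) = 0 \left(17 + 260\right) = 0 \cdot 277 = 0$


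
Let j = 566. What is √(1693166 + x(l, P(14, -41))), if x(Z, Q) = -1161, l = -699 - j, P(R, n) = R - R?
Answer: √1692005 ≈ 1300.8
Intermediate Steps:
P(R, n) = 0
l = -1265 (l = -699 - 1*566 = -699 - 566 = -1265)
√(1693166 + x(l, P(14, -41))) = √(1693166 - 1161) = √1692005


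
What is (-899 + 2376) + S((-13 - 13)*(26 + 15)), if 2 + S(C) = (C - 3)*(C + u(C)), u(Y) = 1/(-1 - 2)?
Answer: 3424156/3 ≈ 1.1414e+6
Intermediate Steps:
u(Y) = -⅓ (u(Y) = 1/(-3) = -⅓)
S(C) = -2 + (-3 + C)*(-⅓ + C) (S(C) = -2 + (C - 3)*(C - ⅓) = -2 + (-3 + C)*(-⅓ + C))
(-899 + 2376) + S((-13 - 13)*(26 + 15)) = (-899 + 2376) + (-1 + ((-13 - 13)*(26 + 15))² - 10*(-13 - 13)*(26 + 15)/3) = 1477 + (-1 + (-26*41)² - (-260)*41/3) = 1477 + (-1 + (-1066)² - 10/3*(-1066)) = 1477 + (-1 + 1136356 + 10660/3) = 1477 + 3419725/3 = 3424156/3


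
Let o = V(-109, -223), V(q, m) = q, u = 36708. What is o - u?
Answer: -36817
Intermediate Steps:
o = -109
o - u = -109 - 1*36708 = -109 - 36708 = -36817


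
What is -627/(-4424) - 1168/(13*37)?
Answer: -4865645/2127944 ≈ -2.2865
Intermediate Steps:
-627/(-4424) - 1168/(13*37) = -627*(-1/4424) - 1168/481 = 627/4424 - 1168*1/481 = 627/4424 - 1168/481 = -4865645/2127944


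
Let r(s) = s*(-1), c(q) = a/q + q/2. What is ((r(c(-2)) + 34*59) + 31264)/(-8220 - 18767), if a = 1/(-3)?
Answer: -199625/161922 ≈ -1.2328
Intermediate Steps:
a = -⅓ ≈ -0.33333
c(q) = q/2 - 1/(3*q) (c(q) = -1/(3*q) + q/2 = q/2 - 1/(3*q))
r(s) = -s
((r(c(-2)) + 34*59) + 31264)/(-8220 - 18767) = ((-((½)*(-2) - ⅓/(-2)) + 34*59) + 31264)/(-8220 - 18767) = ((-(-1 - ⅓*(-½)) + 2006) + 31264)/(-26987) = ((-(-1 + ⅙) + 2006) + 31264)*(-1/26987) = ((-1*(-⅚) + 2006) + 31264)*(-1/26987) = ((⅚ + 2006) + 31264)*(-1/26987) = (12041/6 + 31264)*(-1/26987) = (199625/6)*(-1/26987) = -199625/161922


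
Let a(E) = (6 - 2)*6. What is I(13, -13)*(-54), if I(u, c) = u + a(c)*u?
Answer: -17550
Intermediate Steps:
a(E) = 24 (a(E) = 4*6 = 24)
I(u, c) = 25*u (I(u, c) = u + 24*u = 25*u)
I(13, -13)*(-54) = (25*13)*(-54) = 325*(-54) = -17550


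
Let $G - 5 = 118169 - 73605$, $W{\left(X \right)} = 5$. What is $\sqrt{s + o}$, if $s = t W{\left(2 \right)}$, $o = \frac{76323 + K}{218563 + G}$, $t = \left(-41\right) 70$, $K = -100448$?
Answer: $\frac{5 i \sqrt{9935780972939}}{131566} \approx 119.79 i$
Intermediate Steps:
$G = 44569$ ($G = 5 + \left(118169 - 73605\right) = 5 + 44564 = 44569$)
$t = -2870$
$o = - \frac{24125}{263132}$ ($o = \frac{76323 - 100448}{218563 + 44569} = - \frac{24125}{263132} \approx -0.091684$)
$s = -14350$ ($s = \left(-2870\right) 5 = -14350$)
$\sqrt{s + o} = \sqrt{-14350 - \frac{24125}{263132}} = \sqrt{- \frac{3775968325}{263132}} = \frac{5 i \sqrt{9935780972939}}{131566}$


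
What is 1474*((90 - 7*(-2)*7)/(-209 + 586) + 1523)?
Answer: 846605166/377 ≈ 2.2456e+6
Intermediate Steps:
1474*((90 - 7*(-2)*7)/(-209 + 586) + 1523) = 1474*((90 + 14*7)/377 + 1523) = 1474*((90 + 98)*(1/377) + 1523) = 1474*(188*(1/377) + 1523) = 1474*(188/377 + 1523) = 1474*(574359/377) = 846605166/377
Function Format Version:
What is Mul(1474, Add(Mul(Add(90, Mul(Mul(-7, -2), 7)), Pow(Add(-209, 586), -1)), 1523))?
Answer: Rational(846605166, 377) ≈ 2.2456e+6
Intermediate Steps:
Mul(1474, Add(Mul(Add(90, Mul(Mul(-7, -2), 7)), Pow(Add(-209, 586), -1)), 1523)) = Mul(1474, Add(Mul(Add(90, Mul(14, 7)), Pow(377, -1)), 1523)) = Mul(1474, Add(Mul(Add(90, 98), Rational(1, 377)), 1523)) = Mul(1474, Add(Mul(188, Rational(1, 377)), 1523)) = Mul(1474, Add(Rational(188, 377), 1523)) = Mul(1474, Rational(574359, 377)) = Rational(846605166, 377)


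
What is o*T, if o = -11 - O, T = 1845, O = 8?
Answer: -35055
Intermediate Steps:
o = -19 (o = -11 - 1*8 = -11 - 8 = -19)
o*T = -19*1845 = -35055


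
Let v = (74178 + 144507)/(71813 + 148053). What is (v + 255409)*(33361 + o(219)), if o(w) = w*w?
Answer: 2283358053894019/109933 ≈ 2.0770e+10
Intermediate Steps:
o(w) = w²
v = 218685/219866 ≈ 0.99463
(v + 255409)*(33361 + o(219)) = (218685/219866 + 255409)*(33361 + 219²) = 56155973879*(33361 + 47961)/219866 = (56155973879/219866)*81322 = 2283358053894019/109933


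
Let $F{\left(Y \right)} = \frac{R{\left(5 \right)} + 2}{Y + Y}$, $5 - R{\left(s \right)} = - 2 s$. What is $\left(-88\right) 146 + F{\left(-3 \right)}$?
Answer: $- \frac{77105}{6} \approx -12851.0$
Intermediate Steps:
$R{\left(s \right)} = 5 + 2 s$ ($R{\left(s \right)} = 5 - - 2 s = 5 + 2 s$)
$F{\left(Y \right)} = \frac{17}{2 Y}$ ($F{\left(Y \right)} = \frac{\left(5 + 2 \cdot 5\right) + 2}{Y + Y} = \frac{\left(5 + 10\right) + 2}{2 Y} = \left(15 + 2\right) \frac{1}{2 Y} = 17 \frac{1}{2 Y} = \frac{17}{2 Y}$)
$\left(-88\right) 146 + F{\left(-3 \right)} = \left(-88\right) 146 + \frac{17}{2 \left(-3\right)} = -12848 + \frac{17}{2} \left(- \frac{1}{3}\right) = -12848 - \frac{17}{6} = - \frac{77105}{6}$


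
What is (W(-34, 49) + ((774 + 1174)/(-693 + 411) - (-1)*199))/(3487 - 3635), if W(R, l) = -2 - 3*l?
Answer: -1519/5217 ≈ -0.29116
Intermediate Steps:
(W(-34, 49) + ((774 + 1174)/(-693 + 411) - (-1)*199))/(3487 - 3635) = ((-2 - 3*49) + ((774 + 1174)/(-693 + 411) - (-1)*199))/(3487 - 3635) = ((-2 - 147) + (1948/(-282) - 1*(-199)))/(-148) = (-149 + (1948*(-1/282) + 199))*(-1/148) = (-149 + (-974/141 + 199))*(-1/148) = (-149 + 27085/141)*(-1/148) = (6076/141)*(-1/148) = -1519/5217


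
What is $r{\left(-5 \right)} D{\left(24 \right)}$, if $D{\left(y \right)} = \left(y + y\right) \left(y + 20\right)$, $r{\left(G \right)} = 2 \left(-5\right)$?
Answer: $-21120$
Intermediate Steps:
$r{\left(G \right)} = -10$
$D{\left(y \right)} = 2 y \left(20 + y\right)$
$r{\left(-5 \right)} D{\left(24 \right)} = - 10 \cdot 2 \cdot 24 \left(20 + 24\right) = - 10 \cdot 2 \cdot 24 \cdot 44 = \left(-10\right) 2112 = -21120$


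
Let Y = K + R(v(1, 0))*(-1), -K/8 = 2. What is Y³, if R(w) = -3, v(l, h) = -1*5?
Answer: -2197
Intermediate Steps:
v(l, h) = -5
K = -16 (K = -8*2 = -16)
Y = -13 (Y = -16 - 3*(-1) = -16 + 3 = -13)
Y³ = (-13)³ = -2197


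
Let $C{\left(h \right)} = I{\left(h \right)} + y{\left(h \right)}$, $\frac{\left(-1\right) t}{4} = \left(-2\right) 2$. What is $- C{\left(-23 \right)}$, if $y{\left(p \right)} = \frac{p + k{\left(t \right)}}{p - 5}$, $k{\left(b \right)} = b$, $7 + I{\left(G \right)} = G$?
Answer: $\frac{119}{4} \approx 29.75$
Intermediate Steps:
$t = 16$ ($t = - 4 \left(\left(-2\right) 2\right) = \left(-4\right) \left(-4\right) = 16$)
$I{\left(G \right)} = -7 + G$
$y{\left(p \right)} = \frac{16 + p}{-5 + p}$ ($y{\left(p \right)} = \frac{p + 16}{p - 5} = \frac{16 + p}{-5 + p}$)
$C{\left(h \right)} = -7 + h + \frac{16 + h}{-5 + h}$ ($C{\left(h \right)} = \left(-7 + h\right) + \frac{16 + h}{-5 + h} = -7 + h + \frac{16 + h}{-5 + h}$)
$- C{\left(-23 \right)} = - \frac{51 + \left(-23\right)^{2} - -253}{-5 - 23} = - \frac{51 + 529 + 253}{-28} = - \frac{\left(-1\right) 833}{28} = \left(-1\right) \left(- \frac{119}{4}\right) = \frac{119}{4}$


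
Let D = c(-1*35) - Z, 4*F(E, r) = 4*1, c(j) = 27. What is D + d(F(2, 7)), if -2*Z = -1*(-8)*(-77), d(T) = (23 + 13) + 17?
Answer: -228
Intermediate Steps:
F(E, r) = 1 (F(E, r) = (4*1)/4 = (1/4)*4 = 1)
d(T) = 53 (d(T) = 36 + 17 = 53)
Z = 308 (Z = -(-1*(-8))*(-77)/2 = -4*(-77) = -1/2*(-616) = 308)
D = -281 (D = 27 - 1*308 = 27 - 308 = -281)
D + d(F(2, 7)) = -281 + 53 = -228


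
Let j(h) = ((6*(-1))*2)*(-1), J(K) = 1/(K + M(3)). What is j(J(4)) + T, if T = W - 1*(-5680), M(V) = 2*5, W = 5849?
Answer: 11541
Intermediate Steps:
M(V) = 10
J(K) = 1/(10 + K) (J(K) = 1/(K + 10) = 1/(10 + K))
j(h) = 12 (j(h) = -6*2*(-1) = -12*(-1) = 12)
T = 11529 (T = 5849 - 1*(-5680) = 5849 + 5680 = 11529)
j(J(4)) + T = 12 + 11529 = 11541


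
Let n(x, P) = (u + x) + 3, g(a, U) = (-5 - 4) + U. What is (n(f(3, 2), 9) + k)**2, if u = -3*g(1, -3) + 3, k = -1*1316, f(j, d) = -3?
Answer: 1630729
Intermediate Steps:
g(a, U) = -9 + U
k = -1316
u = 39 (u = -3*(-9 - 3) + 3 = -3*(-12) + 3 = 36 + 3 = 39)
n(x, P) = 42 + x (n(x, P) = (39 + x) + 3 = 42 + x)
(n(f(3, 2), 9) + k)**2 = ((42 - 3) - 1316)**2 = (39 - 1316)**2 = (-1277)**2 = 1630729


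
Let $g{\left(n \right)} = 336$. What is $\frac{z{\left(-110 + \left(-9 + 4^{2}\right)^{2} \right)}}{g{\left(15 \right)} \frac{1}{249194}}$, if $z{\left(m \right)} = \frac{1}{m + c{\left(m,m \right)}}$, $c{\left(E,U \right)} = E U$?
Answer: $\frac{124597}{614880} \approx 0.20264$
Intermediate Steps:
$z{\left(m \right)} = \frac{1}{m + m^{2}}$ ($z{\left(m \right)} = \frac{1}{m + m m} = \frac{1}{m + m^{2}}$)
$\frac{z{\left(-110 + \left(-9 + 4^{2}\right)^{2} \right)}}{g{\left(15 \right)} \frac{1}{249194}} = \frac{\frac{1}{-110 + \left(-9 + 4^{2}\right)^{2}} \frac{1}{1 - \left(110 - \left(-9 + 4^{2}\right)^{2}\right)}}{336 \cdot \frac{1}{249194}} = \frac{\frac{1}{-110 + \left(-9 + 16\right)^{2}} \frac{1}{1 - \left(110 - \left(-9 + 16\right)^{2}\right)}}{336 \cdot \frac{1}{249194}} = \frac{\frac{1}{-110 + 7^{2}} \frac{1}{1 - \left(110 - 7^{2}\right)}}{\frac{168}{124597}} = \frac{1}{\left(-110 + 49\right) \left(1 + \left(-110 + 49\right)\right)} \frac{124597}{168} = \frac{1}{\left(-61\right) \left(1 - 61\right)} \frac{124597}{168} = - \frac{1}{61 \left(-60\right)} \frac{124597}{168} = \left(- \frac{1}{61}\right) \left(- \frac{1}{60}\right) \frac{124597}{168} = \frac{1}{3660} \cdot \frac{124597}{168} = \frac{124597}{614880}$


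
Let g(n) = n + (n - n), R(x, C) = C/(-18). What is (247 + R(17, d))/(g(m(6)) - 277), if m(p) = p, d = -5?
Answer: -4451/4878 ≈ -0.91246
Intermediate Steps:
R(x, C) = -C/18 (R(x, C) = C*(-1/18) = -C/18)
g(n) = n (g(n) = n + 0 = n)
(247 + R(17, d))/(g(m(6)) - 277) = (247 - 1/18*(-5))/(6 - 277) = (247 + 5/18)/(-271) = (4451/18)*(-1/271) = -4451/4878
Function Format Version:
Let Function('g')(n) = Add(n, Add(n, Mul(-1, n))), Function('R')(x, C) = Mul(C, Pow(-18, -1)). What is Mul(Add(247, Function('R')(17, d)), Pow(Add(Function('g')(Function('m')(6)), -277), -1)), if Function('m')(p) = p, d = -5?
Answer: Rational(-4451, 4878) ≈ -0.91246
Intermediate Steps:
Function('R')(x, C) = Mul(Rational(-1, 18), C) (Function('R')(x, C) = Mul(C, Rational(-1, 18)) = Mul(Rational(-1, 18), C))
Function('g')(n) = n (Function('g')(n) = Add(n, 0) = n)
Mul(Add(247, Function('R')(17, d)), Pow(Add(Function('g')(Function('m')(6)), -277), -1)) = Mul(Add(247, Mul(Rational(-1, 18), -5)), Pow(Add(6, -277), -1)) = Mul(Add(247, Rational(5, 18)), Pow(-271, -1)) = Mul(Rational(4451, 18), Rational(-1, 271)) = Rational(-4451, 4878)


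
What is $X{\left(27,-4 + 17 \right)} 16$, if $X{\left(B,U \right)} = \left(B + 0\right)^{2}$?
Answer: $11664$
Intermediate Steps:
$X{\left(B,U \right)} = B^{2}$
$X{\left(27,-4 + 17 \right)} 16 = 27^{2} \cdot 16 = 729 \cdot 16 = 11664$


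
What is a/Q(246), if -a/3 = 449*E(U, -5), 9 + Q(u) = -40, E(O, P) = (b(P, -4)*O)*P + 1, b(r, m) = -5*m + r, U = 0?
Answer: 1347/49 ≈ 27.490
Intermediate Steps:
b(r, m) = r - 5*m
E(O, P) = 1 + O*P*(20 + P) (E(O, P) = ((P - 5*(-4))*O)*P + 1 = ((P + 20)*O)*P + 1 = ((20 + P)*O)*P + 1 = (O*(20 + P))*P + 1 = O*P*(20 + P) + 1 = 1 + O*P*(20 + P))
Q(u) = -49 (Q(u) = -9 - 40 = -49)
a = -1347 (a = -1347*(1 + 0*(-5)*(20 - 5)) = -1347*(1 + 0*(-5)*15) = -1347*(1 + 0) = -1347 ≈ -1347.0)
a/Q(246) = -1347/(-49) = -1347*(-1/49) = 1347/49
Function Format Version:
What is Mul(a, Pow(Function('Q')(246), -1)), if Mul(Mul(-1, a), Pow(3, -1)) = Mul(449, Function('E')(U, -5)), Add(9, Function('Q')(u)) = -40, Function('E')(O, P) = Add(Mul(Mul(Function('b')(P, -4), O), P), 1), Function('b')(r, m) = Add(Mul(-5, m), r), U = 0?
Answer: Rational(1347, 49) ≈ 27.490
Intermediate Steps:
Function('b')(r, m) = Add(r, Mul(-5, m))
Function('E')(O, P) = Add(1, Mul(O, P, Add(20, P))) (Function('E')(O, P) = Add(Mul(Mul(Add(P, Mul(-5, -4)), O), P), 1) = Add(Mul(Mul(Add(P, 20), O), P), 1) = Add(Mul(Mul(Add(20, P), O), P), 1) = Add(Mul(Mul(O, Add(20, P)), P), 1) = Add(Mul(O, P, Add(20, P)), 1) = Add(1, Mul(O, P, Add(20, P))))
Function('Q')(u) = -49 (Function('Q')(u) = Add(-9, -40) = -49)
a = -1347 (a = Mul(-3, Mul(449, Add(1, Mul(0, -5, Add(20, -5))))) = Mul(-3, Mul(449, Add(1, Mul(0, -5, 15)))) = Mul(-3, Mul(449, Add(1, 0))) = Mul(-3, Mul(449, 1)) = Mul(-3, 449) = -1347)
Mul(a, Pow(Function('Q')(246), -1)) = Mul(-1347, Pow(-49, -1)) = Mul(-1347, Rational(-1, 49)) = Rational(1347, 49)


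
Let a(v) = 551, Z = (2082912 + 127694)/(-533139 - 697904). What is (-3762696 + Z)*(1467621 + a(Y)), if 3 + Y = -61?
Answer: -6800635516118507848/1231043 ≈ -5.5243e+12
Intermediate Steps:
Z = -2210606/1231043 (Z = 2210606/(-1231043) = 2210606*(-1/1231043) = -2210606/1231043 ≈ -1.7957)
Y = -64 (Y = -3 - 61 = -64)
(-3762696 + Z)*(1467621 + a(Y)) = (-3762696 - 2210606/1231043)*(1467621 + 551) = -4632042782534/1231043*1468172 = -6800635516118507848/1231043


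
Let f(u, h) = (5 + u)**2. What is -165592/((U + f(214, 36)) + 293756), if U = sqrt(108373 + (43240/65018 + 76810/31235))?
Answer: -5745807306751685236/11857083754944479635 + 1076348*sqrt(26448262312317186359)/11857083754944479635 ≈ -0.48412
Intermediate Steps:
U = 13*sqrt(26448262312317186359)/203083723 (U = sqrt(108373 + (43240*(1/65018) + 76810*(1/31235))) = sqrt(108373 + (21620/32509 + 15362/6247)) = sqrt(108373 + 634463398/203083723) = sqrt(22009426776077/203083723) = 13*sqrt(26448262312317186359)/203083723 ≈ 329.21)
-165592/((U + f(214, 36)) + 293756) = -165592/((13*sqrt(26448262312317186359)/203083723 + (5 + 214)**2) + 293756) = -165592/((13*sqrt(26448262312317186359)/203083723 + 219**2) + 293756) = -165592/((13*sqrt(26448262312317186359)/203083723 + 47961) + 293756) = -165592/((47961 + 13*sqrt(26448262312317186359)/203083723) + 293756) = -165592/(341717 + 13*sqrt(26448262312317186359)/203083723)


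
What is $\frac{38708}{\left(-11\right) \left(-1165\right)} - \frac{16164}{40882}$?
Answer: $\frac{687659398}{261951415} \approx 2.6251$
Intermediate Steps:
$\frac{38708}{\left(-11\right) \left(-1165\right)} - \frac{16164}{40882} = \frac{38708}{12815} - \frac{8082}{20441} = \frac{687659398}{261951415}$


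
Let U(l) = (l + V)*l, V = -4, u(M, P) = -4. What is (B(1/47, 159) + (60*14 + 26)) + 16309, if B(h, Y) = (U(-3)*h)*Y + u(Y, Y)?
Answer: 810376/47 ≈ 17242.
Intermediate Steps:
U(l) = l*(-4 + l) (U(l) = (l - 4)*l = (-4 + l)*l = l*(-4 + l))
B(h, Y) = -4 + 21*Y*h (B(h, Y) = ((-3*(-4 - 3))*h)*Y - 4 = ((-3*(-7))*h)*Y - 4 = (21*h)*Y - 4 = 21*Y*h - 4 = -4 + 21*Y*h)
(B(1/47, 159) + (60*14 + 26)) + 16309 = ((-4 + 21*159/47) + (60*14 + 26)) + 16309 = ((-4 + 21*159*(1/47)) + (840 + 26)) + 16309 = ((-4 + 3339/47) + 866) + 16309 = (3151/47 + 866) + 16309 = 43853/47 + 16309 = 810376/47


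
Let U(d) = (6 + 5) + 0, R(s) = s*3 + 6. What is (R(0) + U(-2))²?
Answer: 289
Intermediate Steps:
R(s) = 6 + 3*s (R(s) = 3*s + 6 = 6 + 3*s)
U(d) = 11 (U(d) = 11 + 0 = 11)
(R(0) + U(-2))² = ((6 + 3*0) + 11)² = ((6 + 0) + 11)² = (6 + 11)² = 17² = 289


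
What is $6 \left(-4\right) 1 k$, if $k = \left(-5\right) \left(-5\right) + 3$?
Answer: $-672$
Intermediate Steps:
$k = 28$ ($k = 25 + 3 = 28$)
$6 \left(-4\right) 1 k = 6 \left(-4\right) 1 \cdot 28 = \left(-24\right) 1 \cdot 28 = \left(-24\right) 28 = -672$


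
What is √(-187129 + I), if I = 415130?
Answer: √228001 ≈ 477.49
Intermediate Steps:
√(-187129 + I) = √(-187129 + 415130) = √228001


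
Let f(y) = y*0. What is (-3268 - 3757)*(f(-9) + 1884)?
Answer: -13235100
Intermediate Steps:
f(y) = 0
(-3268 - 3757)*(f(-9) + 1884) = (-3268 - 3757)*(0 + 1884) = -7025*1884 = -13235100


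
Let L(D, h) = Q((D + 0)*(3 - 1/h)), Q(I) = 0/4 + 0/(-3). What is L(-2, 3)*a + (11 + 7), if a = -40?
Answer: 18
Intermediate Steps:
Q(I) = 0 (Q(I) = 0*(¼) + 0*(-⅓) = 0 + 0 = 0)
L(D, h) = 0
L(-2, 3)*a + (11 + 7) = 0*(-40) + (11 + 7) = 0 + 18 = 18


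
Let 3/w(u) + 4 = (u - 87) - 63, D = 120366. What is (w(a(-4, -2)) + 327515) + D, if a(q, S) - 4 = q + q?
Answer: 70765195/158 ≈ 4.4788e+5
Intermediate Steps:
a(q, S) = 4 + 2*q (a(q, S) = 4 + (q + q) = 4 + 2*q)
w(u) = 3/(-154 + u) (w(u) = 3/(-4 + ((u - 87) - 63)) = 3/(-4 + ((-87 + u) - 63)) = 3/(-4 + (-150 + u)) = 3/(-154 + u))
(w(a(-4, -2)) + 327515) + D = (3/(-154 + (4 + 2*(-4))) + 327515) + 120366 = (3/(-154 + (4 - 8)) + 327515) + 120366 = (3/(-154 - 4) + 327515) + 120366 = (3/(-158) + 327515) + 120366 = (3*(-1/158) + 327515) + 120366 = (-3/158 + 327515) + 120366 = 51747367/158 + 120366 = 70765195/158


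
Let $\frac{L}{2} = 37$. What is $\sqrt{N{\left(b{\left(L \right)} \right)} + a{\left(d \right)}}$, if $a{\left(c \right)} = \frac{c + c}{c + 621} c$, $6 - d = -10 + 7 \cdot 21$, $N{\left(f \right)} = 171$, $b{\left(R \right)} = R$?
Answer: $\frac{4 \sqrt{18455}}{35} \approx 15.526$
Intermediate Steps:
$L = 74$ ($L = 2 \cdot 37 = 74$)
$d = -131$ ($d = 6 - \left(-10 + 7 \cdot 21\right) = 6 - \left(-10 + 147\right) = 6 - 137 = -131$)
$a{\left(c \right)} = \frac{2 c^{2}}{621 + c}$ ($a{\left(c \right)} = \frac{2 c}{621 + c} c = \frac{2 c^{2}}{621 + c}$)
$\sqrt{N{\left(b{\left(L \right)} \right)} + a{\left(d \right)}} = \sqrt{171 + \frac{2 \left(-131\right)^{2}}{621 - 131}} = \sqrt{171 + 2 \cdot 17161 \cdot \frac{1}{490}} = \sqrt{171 + \frac{17161}{245}} = \sqrt{\frac{59056}{245}} = \frac{4 \sqrt{18455}}{35}$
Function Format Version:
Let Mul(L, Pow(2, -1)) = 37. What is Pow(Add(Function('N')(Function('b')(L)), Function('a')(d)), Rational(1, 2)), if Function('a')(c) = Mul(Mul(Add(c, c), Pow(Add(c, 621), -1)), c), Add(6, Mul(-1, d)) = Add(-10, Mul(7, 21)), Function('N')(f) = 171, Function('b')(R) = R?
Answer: Mul(Rational(4, 35), Pow(18455, Rational(1, 2))) ≈ 15.526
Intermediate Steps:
L = 74 (L = Mul(2, 37) = 74)
d = -131 (d = Add(6, Mul(-1, Add(-10, Mul(7, 21)))) = Add(6, Mul(-1, Add(-10, 147))) = Add(6, Mul(-1, 137)) = Add(6, -137) = -131)
Function('a')(c) = Mul(2, Pow(c, 2), Pow(Add(621, c), -1)) (Function('a')(c) = Mul(Mul(Mul(2, c), Pow(Add(621, c), -1)), c) = Mul(Mul(2, c, Pow(Add(621, c), -1)), c) = Mul(2, Pow(c, 2), Pow(Add(621, c), -1)))
Pow(Add(Function('N')(Function('b')(L)), Function('a')(d)), Rational(1, 2)) = Pow(Add(171, Mul(2, Pow(-131, 2), Pow(Add(621, -131), -1))), Rational(1, 2)) = Pow(Add(171, Mul(2, 17161, Pow(490, -1))), Rational(1, 2)) = Pow(Add(171, Mul(2, 17161, Rational(1, 490))), Rational(1, 2)) = Pow(Add(171, Rational(17161, 245)), Rational(1, 2)) = Pow(Rational(59056, 245), Rational(1, 2)) = Mul(Rational(4, 35), Pow(18455, Rational(1, 2)))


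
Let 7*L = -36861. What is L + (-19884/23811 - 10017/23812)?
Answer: -6968237121739/1322970908 ≈ -5267.1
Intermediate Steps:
L = -36861/7 (L = (⅐)*(-36861) = -36861/7 ≈ -5265.9)
L + (-19884/23811 - 10017/23812) = -36861/7 + (-19884/23811 - 10017/23812) = -36861/7 + (-19884*1/23811 - 10017*1/23812) = -36861/7 + (-6628/7937 - 10017/23812) = -36861/7 - 237330865/188995844 = -6968237121739/1322970908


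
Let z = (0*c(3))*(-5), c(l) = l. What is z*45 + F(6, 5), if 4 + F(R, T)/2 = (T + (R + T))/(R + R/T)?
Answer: -32/9 ≈ -3.5556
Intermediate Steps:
F(R, T) = -8 + 2*(R + 2*T)/(R + R/T) (F(R, T) = -8 + 2*((T + (R + T))/(R + R/T)) = -8 + 2*((R + 2*T)/(R + R/T)) = -8 + 2*(R + 2*T)/(R + R/T))
z = 0 (z = (0*3)*(-5) = 0*(-5) = 0)
z*45 + F(6, 5) = 0*45 + 2*(-4*6 + 2*5² - 3*6*5)/(6*(1 + 5)) = 0 + 2*(⅙)*(-24 + 2*25 - 90)/6 = 0 + 2*(⅙)*(⅙)*(-24 + 50 - 90) = 0 + 2*(⅙)*(⅙)*(-64) = 0 - 32/9 = -32/9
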